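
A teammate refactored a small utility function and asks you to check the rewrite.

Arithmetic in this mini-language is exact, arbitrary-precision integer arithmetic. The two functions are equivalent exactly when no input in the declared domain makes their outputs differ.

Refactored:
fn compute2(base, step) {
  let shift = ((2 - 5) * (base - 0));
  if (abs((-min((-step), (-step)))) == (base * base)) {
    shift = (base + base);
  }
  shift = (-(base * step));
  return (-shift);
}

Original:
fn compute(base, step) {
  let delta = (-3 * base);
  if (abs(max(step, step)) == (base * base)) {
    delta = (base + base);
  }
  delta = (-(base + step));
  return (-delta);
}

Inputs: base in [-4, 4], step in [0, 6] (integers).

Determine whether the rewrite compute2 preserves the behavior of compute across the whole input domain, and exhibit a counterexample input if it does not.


Consider the input base=-4, step=0.
compute: delta := 12 | (abs(max(step, step)) == (base * base)): false | delta := 4 | result -4
compute2: shift := 12 | (abs((-min((-step), (-step)))) == (base * base)): false | shift := 0 | result 0
-4 and 0 differ, so these are not the same function on this domain.
verdict: not equivalent; witness: base=-4, step=0


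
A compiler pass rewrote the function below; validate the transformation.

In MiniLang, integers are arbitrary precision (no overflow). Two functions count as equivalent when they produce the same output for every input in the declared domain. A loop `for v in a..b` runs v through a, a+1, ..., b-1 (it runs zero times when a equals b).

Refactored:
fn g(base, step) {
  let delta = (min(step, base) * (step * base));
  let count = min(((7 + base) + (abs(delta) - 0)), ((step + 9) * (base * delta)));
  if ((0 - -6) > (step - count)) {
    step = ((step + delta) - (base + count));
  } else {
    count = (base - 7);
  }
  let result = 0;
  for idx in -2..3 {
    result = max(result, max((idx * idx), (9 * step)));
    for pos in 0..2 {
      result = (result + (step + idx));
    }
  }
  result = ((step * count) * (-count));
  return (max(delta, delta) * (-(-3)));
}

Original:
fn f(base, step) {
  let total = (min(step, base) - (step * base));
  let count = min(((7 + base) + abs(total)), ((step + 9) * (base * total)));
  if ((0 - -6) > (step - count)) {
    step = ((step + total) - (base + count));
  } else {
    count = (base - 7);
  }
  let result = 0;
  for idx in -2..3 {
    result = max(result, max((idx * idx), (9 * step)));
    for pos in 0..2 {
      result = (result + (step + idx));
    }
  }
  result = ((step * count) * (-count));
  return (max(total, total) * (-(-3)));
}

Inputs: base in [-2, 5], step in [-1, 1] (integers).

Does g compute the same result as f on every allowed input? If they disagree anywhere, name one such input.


Evaluate both at base=-2, step=0.
f: total := -2 | count := 7 | ((0 - -6) > (step - count)): true | step := -7 | result := 0 | iter idx=-2: | result := 4 | iter pos=0: | result := -5 | iter pos=1: | result := -14 | iter idx=-1: | result := 1 | iter pos=0: | result := -7 | iter pos=1: | result := -15 | iter idx=0: | result := 0 | iter pos=0: | result := -7 | iter pos=1: | result := -14 | iter idx=1: | result := 1 | iter pos=0: | result := -5 | iter pos=1: | result := -11 | iter idx=2: | result := 4 | iter pos=0: | result := -1 | iter pos=1: | result := -6 | result := 343 | result -6
g: delta := 0 | count := 0 | ((0 - -6) > (step - count)): true | step := 2 | result := 0 | iter idx=-2: | result := 18 | iter pos=0: | result := 18 | iter pos=1: | result := 18 | iter idx=-1: | result := 18 | iter pos=0: | result := 19 | iter pos=1: | result := 20 | iter idx=0: | result := 20 | iter pos=0: | result := 22 | iter pos=1: | result := 24 | iter idx=1: | result := 24 | iter pos=0: | result := 27 | iter pos=1: | result := 30 | iter idx=2: | result := 30 | iter pos=0: | result := 34 | iter pos=1: | result := 38 | result := 0 | result 0
-6 vs 0 — the two versions disagree here.
verdict: not equivalent; witness: base=-2, step=0


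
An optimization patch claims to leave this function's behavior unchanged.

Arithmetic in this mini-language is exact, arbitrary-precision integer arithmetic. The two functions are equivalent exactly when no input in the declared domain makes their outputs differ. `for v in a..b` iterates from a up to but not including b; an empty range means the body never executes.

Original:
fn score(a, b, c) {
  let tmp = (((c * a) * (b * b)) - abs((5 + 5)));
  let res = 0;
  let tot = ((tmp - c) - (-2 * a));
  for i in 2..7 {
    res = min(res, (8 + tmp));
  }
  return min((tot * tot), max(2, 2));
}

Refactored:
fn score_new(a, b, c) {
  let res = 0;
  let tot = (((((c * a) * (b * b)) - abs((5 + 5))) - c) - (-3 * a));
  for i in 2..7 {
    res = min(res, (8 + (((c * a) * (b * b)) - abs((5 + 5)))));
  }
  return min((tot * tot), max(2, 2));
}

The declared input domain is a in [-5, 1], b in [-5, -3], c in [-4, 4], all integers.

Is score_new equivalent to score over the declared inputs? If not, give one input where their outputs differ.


Take a=1, b=-3, c=1.
score: tmp becomes -1; next res becomes 0; next tot becomes 0; next at i=2:; next res becomes 0; next at i=3:; next res becomes 0; next at i=4:; next res becomes 0; next at i=5:; next res becomes 0; next at i=6:; next res becomes 0; next final value 0
score_new: res becomes 0; next tot becomes 1; next at i=2:; next res becomes 0; next at i=3:; next res becomes 0; next at i=4:; next res becomes 0; next at i=5:; next res becomes 0; next at i=6:; next res becomes 0; next final value 1
0 != 1, so the rewrite changes behavior.
verdict: not equivalent; witness: a=1, b=-3, c=1


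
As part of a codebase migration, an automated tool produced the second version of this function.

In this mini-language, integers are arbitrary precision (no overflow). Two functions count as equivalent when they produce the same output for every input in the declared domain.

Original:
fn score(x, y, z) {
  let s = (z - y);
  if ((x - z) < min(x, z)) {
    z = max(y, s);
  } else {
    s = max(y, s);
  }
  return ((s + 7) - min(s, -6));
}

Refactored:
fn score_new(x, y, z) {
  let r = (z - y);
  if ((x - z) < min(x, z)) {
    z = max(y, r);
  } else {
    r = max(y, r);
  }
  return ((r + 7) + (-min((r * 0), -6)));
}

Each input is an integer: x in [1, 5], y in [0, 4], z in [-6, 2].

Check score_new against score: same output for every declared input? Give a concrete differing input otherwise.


The suspicious-looking change has no observable effect anywhere in the declared ranges.
As a probe, take x=4, y=0, z=-4: score runs s becomes -4; next ((x - z) < min(x, z)) evaluates to false; next s becomes 0; next final value 13; score_new runs r becomes -4; next ((x - z) < min(x, z)) evaluates to false; next r becomes 0; next final value 13; both end at 13.
Across all 225 domain points the two functions coincide.
verdict: equivalent


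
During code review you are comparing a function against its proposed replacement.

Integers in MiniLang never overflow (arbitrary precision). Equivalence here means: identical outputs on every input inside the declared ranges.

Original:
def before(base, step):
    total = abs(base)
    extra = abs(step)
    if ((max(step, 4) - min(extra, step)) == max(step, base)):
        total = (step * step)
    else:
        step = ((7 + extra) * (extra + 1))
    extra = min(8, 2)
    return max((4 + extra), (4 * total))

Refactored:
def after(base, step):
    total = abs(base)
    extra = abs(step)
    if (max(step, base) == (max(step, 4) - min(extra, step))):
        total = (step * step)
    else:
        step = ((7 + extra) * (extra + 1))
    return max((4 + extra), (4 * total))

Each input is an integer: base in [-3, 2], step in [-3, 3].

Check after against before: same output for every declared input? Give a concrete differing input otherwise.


Evaluate both at base=-1, step=-3.
before: total := 1 | extra := 3 | ((max(step, 4) - min(extra, step)) == max(step, base)): false | step := 40 | extra := 2 | result 6
after: total := 1 | extra := 3 | (max(step, base) == (max(step, 4) - min(extra, step))): false | step := 40 | result 7
6 != 7, so the rewrite changes behavior.
verdict: not equivalent; witness: base=-1, step=-3


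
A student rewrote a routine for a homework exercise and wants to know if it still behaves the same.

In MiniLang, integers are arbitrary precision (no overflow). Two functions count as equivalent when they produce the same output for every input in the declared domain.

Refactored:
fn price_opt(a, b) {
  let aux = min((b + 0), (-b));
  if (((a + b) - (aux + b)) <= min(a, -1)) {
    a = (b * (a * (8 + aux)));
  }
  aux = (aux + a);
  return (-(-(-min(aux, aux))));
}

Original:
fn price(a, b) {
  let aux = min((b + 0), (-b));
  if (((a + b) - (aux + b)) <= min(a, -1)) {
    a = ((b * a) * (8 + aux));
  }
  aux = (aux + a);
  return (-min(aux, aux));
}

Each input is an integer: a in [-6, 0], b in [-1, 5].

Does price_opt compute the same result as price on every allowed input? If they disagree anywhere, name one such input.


Changes here: same computation, different form; the full 49-point sweep finds no disagreement.
verdict: equivalent


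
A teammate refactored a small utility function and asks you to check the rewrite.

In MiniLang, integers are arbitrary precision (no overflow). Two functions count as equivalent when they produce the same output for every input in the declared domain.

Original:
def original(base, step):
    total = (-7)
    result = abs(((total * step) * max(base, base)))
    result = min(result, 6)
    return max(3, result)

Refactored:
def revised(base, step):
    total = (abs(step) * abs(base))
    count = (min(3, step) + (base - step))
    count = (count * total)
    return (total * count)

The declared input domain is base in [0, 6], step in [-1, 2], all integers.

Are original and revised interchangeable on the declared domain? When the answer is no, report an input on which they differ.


Input base=0, step=-1: 3 from original versus 0 from revised.
verdict: not equivalent; witness: base=0, step=-1


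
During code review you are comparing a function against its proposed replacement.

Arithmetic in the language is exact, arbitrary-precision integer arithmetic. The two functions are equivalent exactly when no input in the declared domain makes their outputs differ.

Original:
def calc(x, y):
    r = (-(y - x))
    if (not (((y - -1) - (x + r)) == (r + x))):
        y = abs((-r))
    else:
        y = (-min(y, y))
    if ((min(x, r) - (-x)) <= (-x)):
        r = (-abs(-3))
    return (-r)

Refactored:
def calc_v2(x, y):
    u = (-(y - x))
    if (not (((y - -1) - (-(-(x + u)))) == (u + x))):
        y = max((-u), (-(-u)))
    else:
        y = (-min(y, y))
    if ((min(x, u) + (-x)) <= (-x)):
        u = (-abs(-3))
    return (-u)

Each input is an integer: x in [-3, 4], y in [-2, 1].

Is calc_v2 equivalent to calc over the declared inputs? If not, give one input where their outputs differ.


Evaluate both at x=1, y=1.
calc: r becomes 0; next (not (((y - -1) - (x + r)) == (r + x))) evaluates to false; next y becomes -1; next ((min(x, r) - (-x)) <= (-x)) evaluates to false; next final value 0
calc_v2: u becomes 0; next (not (((y - -1) - (-(-(x + u)))) == (u + x))) evaluates to false; next y becomes -1; next ((min(x, u) + (-x)) <= (-x)) evaluates to true; next u becomes -3; next final value 3
0 vs 3 — the two versions disagree here.
verdict: not equivalent; witness: x=1, y=1


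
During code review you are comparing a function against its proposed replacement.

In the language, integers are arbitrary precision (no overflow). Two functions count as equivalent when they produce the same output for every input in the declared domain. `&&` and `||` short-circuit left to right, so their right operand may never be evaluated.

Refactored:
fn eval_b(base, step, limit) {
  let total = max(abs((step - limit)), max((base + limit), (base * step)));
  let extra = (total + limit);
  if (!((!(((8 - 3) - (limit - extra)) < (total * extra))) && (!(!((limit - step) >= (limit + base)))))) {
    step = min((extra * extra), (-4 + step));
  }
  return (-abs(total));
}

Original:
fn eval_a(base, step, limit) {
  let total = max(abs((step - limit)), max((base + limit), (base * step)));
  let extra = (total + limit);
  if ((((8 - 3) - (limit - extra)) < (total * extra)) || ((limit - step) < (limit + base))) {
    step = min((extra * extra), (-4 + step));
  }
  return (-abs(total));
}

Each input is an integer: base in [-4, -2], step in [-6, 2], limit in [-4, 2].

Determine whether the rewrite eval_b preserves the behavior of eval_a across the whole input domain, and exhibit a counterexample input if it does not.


Comparing the listings, the differences include: boolean connective usage differs; and comparison usage differs.
Spot check at base=-2, step=-6, limit=2 — eval_a: total becomes 12; next extra becomes 14; next ((((8 - 3) - (limit - extra)) < (total * extra)) || ((limit - step) < (limit + base))) evaluates to true; next step becomes -10; next final value -12. eval_b: total becomes 12; next extra becomes 14; next (!((!(((8 - 3) - (limit - extra)) < (total * extra))) && (!(!((limit - step) >= (limit + base)))))) evaluates to true; next step becomes -10; next final value -12. Both give -12.
Checked all 189 inputs in the declared domain: the outputs agree on every one.
verdict: equivalent


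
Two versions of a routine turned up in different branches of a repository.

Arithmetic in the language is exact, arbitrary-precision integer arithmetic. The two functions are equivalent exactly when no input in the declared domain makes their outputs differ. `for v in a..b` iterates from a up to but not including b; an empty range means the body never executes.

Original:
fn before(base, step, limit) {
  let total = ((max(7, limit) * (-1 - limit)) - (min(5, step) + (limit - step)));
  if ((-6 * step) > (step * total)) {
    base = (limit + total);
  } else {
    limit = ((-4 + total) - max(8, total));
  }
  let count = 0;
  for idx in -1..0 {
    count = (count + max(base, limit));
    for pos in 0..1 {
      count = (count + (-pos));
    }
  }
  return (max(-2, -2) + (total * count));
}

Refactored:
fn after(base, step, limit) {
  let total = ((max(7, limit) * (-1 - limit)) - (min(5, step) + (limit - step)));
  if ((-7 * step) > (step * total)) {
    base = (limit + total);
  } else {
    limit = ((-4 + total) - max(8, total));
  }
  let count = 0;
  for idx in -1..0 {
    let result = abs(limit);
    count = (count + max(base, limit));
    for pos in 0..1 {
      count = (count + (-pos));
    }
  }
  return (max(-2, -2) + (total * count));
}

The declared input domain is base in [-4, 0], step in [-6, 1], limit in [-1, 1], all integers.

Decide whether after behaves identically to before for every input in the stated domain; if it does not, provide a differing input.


base=-4, step=1, limit=0 yields -2 from before but 26 from after.
verdict: not equivalent; witness: base=-4, step=1, limit=0


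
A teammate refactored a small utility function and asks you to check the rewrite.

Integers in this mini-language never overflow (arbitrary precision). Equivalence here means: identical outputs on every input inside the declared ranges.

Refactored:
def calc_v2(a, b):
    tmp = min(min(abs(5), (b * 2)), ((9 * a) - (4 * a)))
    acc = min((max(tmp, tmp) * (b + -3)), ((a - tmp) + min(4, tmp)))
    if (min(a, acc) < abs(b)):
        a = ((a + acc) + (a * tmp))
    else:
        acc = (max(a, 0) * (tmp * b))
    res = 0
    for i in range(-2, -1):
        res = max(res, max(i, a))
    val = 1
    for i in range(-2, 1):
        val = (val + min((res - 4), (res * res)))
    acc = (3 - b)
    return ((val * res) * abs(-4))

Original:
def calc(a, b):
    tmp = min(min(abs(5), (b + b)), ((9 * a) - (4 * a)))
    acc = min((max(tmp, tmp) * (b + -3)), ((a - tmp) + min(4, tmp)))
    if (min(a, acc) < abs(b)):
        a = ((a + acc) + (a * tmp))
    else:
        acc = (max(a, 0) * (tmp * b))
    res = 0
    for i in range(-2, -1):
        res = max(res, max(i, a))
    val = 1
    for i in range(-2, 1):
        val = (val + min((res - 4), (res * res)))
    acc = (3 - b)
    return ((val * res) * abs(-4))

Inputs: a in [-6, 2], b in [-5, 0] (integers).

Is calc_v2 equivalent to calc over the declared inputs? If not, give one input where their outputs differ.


Reading the diff, among the changes: arithmetic usage differs; also constant usage differs.
One worked example (a=0, b=-5) — calc: tmp becomes -10; next acc becomes 0; next (min(a, acc) < abs(b)) evaluates to true; next a becomes 0; next res becomes 0; next at i=-2:; next res becomes 0; next val becomes 1; next at i=-2:; next val becomes -3; next at i=-1:; next val becomes -7; next at i=0:; next val becomes -11; next acc becomes 8; next final value 0; calc_v2: tmp becomes -10; next acc becomes 0; next (min(a, acc) < abs(b)) evaluates to true; next a becomes 0; next res becomes 0; next at i=-2:; next res becomes 0; next val becomes 1; next at i=-2:; next val becomes -3; next at i=-1:; next val becomes -7; next at i=0:; next val becomes -11; next acc becomes 8; next final value 0; agreement on 0.
Checked all 54 inputs in the declared domain: the outputs agree on every one.
verdict: equivalent


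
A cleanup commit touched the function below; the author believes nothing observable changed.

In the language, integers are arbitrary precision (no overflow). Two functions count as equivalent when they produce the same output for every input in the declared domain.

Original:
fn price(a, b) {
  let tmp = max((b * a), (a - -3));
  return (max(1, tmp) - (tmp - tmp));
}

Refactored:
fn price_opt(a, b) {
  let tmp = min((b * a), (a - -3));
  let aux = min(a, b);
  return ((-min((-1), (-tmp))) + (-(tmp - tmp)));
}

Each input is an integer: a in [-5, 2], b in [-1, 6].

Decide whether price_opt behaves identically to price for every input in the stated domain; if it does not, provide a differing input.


Take a=-5, b=-1.
price: tmp = 5; return 5
price_opt: tmp = -2; aux = -5; return 1
5 != 1, so the rewrite changes behavior.
verdict: not equivalent; witness: a=-5, b=-1


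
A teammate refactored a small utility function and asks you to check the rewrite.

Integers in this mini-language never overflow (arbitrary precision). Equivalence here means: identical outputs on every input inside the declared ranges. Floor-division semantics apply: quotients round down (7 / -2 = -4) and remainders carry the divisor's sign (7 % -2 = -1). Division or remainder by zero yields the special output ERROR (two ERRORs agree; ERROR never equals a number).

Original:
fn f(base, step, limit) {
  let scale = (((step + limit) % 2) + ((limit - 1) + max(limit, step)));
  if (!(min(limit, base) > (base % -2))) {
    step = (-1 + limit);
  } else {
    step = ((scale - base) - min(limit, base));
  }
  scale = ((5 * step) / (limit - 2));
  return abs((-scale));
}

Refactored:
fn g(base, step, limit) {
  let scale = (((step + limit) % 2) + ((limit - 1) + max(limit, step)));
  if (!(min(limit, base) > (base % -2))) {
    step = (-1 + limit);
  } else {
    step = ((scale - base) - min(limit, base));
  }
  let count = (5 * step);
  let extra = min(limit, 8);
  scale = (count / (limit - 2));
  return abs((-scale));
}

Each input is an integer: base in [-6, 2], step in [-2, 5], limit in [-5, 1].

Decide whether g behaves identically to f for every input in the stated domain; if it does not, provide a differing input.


Equivalent. Among the additions is an assignment to `extra` whose value nothing reads, and its value is discarded.
Every one of the 504 inputs gives matching results.
Tracing base=-1, step=3, limit=-3: f: scale becomes -1; next (!(min(limit, base) > (base % -2))) evaluates to true; next step becomes -4; next scale becomes 4; next final value 4 | g: scale becomes -1; next (!(min(limit, base) > (base % -2))) evaluates to true; next step becomes -4; next count becomes -20; next extra becomes -3; next scale becomes 4; next final value 4 — matching result 4.
verdict: equivalent


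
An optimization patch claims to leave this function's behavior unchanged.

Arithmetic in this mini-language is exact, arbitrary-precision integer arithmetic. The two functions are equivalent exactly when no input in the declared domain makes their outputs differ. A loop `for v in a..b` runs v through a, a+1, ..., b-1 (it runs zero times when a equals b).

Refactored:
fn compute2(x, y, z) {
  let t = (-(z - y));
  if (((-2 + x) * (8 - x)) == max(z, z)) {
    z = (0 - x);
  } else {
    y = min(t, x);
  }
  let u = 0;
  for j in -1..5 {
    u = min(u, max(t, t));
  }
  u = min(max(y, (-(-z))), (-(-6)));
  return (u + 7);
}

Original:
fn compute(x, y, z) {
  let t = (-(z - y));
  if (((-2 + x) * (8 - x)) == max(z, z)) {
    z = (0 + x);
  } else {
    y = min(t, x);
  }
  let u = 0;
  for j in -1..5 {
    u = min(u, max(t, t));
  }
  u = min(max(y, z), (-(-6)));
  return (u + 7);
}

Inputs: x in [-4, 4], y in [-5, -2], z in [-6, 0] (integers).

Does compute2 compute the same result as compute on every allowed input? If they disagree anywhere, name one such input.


Evaluate both at x=2, y=-5, z=0.
compute: t=-5, then (((-2 + x) * (8 - x)) == max(z, z)) is true, then z=2, then u=0, then (j=-1), then u=-5, then (j=0), then u=-5, then (j=1), then u=-5, then (j=2), then u=-5, then (j=3), then u=-5, then (j=4), then u=-5, then u=2, then returns 9
compute2: t=-5, then (((-2 + x) * (8 - x)) == max(z, z)) is true, then z=-2, then u=0, then (j=-1), then u=-5, then (j=0), then u=-5, then (j=1), then u=-5, then (j=2), then u=-5, then (j=3), then u=-5, then (j=4), then u=-5, then u=-2, then returns 5
9 vs 5 — the two versions disagree here.
verdict: not equivalent; witness: x=2, y=-5, z=0


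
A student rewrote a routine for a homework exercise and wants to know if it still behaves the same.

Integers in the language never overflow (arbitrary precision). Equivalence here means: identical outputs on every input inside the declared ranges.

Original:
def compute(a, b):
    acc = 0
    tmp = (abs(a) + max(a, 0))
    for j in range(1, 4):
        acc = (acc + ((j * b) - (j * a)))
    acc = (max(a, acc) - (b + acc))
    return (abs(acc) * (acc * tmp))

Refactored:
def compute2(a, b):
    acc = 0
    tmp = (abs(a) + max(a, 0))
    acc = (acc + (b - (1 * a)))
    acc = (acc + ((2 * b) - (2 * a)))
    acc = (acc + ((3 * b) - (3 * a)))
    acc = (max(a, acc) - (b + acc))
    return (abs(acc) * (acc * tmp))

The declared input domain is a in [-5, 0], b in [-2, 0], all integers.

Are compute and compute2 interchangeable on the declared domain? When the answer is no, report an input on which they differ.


Behavior is preserved: although statement counts differ, plus loop structure differs, plus constant usage differs, plus arithmetic usage differs, plus local variable names differ, the outputs never diverge.
As a probe, take a=-3, b=-2: compute runs acc=0, then tmp=3, then (j=1), then acc=1, then (j=2), then acc=3, then (j=3), then acc=6, then acc=2, then returns 12; compute2 runs acc=0, then tmp=3, then acc=1, then acc=3, then acc=6, then acc=2, then returns 12; both end at 12.
Sweeping the whole domain (18 inputs) finds no disagreement.
verdict: equivalent


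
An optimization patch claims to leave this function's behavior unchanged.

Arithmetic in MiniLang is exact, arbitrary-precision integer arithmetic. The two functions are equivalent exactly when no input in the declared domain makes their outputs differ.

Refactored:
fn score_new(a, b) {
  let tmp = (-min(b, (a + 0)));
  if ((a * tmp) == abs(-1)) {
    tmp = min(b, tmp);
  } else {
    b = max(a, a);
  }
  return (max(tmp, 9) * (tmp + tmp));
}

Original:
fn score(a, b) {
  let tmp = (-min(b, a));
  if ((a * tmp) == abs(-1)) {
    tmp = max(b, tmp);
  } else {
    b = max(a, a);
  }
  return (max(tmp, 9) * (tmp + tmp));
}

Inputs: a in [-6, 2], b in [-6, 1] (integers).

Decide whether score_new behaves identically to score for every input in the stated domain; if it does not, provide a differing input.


There is a counterexample at a=1, b=-1: 18 on one side, -18 on the other.
score: tmp := 1 | ((a * tmp) == abs(-1)): true | tmp := 1 | result 18
score_new: tmp := 1 | ((a * tmp) == abs(-1)): true | tmp := -1 | result -18
verdict: not equivalent; witness: a=1, b=-1


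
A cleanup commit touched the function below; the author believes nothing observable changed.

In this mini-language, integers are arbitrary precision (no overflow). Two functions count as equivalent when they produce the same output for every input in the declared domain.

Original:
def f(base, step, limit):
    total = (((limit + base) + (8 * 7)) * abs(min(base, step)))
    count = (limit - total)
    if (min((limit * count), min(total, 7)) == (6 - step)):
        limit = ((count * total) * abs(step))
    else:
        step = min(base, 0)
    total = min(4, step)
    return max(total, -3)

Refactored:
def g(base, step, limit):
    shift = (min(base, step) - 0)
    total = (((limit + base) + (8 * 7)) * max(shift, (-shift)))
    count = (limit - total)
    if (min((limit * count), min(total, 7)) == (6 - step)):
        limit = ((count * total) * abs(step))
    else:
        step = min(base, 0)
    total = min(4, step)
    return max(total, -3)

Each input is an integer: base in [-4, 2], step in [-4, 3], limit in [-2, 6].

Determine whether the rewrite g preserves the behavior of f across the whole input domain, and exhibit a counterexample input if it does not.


Differences: constant usage differs, plus statement counts differ, plus local variable names differ, plus min/max/abs usage differs, plus arithmetic usage differs — yet all 504 inputs agree.
verdict: equivalent


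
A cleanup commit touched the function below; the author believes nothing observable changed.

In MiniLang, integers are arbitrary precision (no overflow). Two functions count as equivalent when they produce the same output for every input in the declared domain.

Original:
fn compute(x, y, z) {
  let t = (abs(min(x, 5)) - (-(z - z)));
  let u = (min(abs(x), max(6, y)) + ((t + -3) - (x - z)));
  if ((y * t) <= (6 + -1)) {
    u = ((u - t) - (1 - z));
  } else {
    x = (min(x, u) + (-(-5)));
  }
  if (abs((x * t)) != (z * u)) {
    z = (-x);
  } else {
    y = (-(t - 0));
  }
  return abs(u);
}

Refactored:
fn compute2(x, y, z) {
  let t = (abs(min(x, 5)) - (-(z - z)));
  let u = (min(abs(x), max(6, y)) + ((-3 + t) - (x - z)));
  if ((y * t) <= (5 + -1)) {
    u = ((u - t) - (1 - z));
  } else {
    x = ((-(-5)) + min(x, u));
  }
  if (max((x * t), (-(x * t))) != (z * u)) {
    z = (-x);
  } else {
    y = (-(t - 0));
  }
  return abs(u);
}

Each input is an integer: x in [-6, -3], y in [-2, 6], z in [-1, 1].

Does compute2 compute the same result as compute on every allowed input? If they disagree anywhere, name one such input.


Not equivalent: x=-5, y=1, z=-1 separates them (4 vs 11).
compute: t becomes 5; next u becomes 11; next ((y * t) <= (6 + -1)) evaluates to true; next u becomes 4; next (abs((x * t)) != (z * u)) evaluates to true; next z becomes 5; next final value 4
compute2: t becomes 5; next u becomes 11; next ((y * t) <= (5 + -1)) evaluates to false; next x becomes 0; next (max((x * t), (-(x * t))) != (z * u)) evaluates to true; next z becomes 0; next final value 11
verdict: not equivalent; witness: x=-5, y=1, z=-1


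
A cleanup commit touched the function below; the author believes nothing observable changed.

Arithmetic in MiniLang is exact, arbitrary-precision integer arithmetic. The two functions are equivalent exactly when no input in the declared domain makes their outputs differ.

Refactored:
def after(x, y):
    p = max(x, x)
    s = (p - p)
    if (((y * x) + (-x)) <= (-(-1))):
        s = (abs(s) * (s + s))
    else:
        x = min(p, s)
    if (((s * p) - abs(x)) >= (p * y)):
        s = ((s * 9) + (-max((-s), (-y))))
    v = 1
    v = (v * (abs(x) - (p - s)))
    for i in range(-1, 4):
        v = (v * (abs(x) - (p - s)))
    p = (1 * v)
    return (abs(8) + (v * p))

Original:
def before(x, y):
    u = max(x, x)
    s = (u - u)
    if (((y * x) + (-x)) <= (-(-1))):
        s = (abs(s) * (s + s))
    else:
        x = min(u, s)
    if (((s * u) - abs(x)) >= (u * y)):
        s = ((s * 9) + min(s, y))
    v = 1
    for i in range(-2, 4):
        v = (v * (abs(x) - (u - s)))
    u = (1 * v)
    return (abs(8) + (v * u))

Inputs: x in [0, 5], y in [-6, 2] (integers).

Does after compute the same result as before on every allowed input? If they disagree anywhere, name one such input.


Equivalent — the differences include min/max/abs usage differs; and local variable names differ; and statement counts differ; and arithmetic usage differs; and loop structure differs, yet no declared input distinguishes the two.
Spot check at x=5, y=-3 — before: u := 5 | s := 0 | (((y * x) + (-x)) <= (-(-1))): true | s := 0 | (((s * u) - abs(x)) >= (u * y)): true | s := -3 | v := 1 | iter i=-2: | v := -3 | iter i=-1: | v := 9 | iter i=0: | v := -27 | iter i=1: | v := 81 | iter i=2: | v := -243 | iter i=3: | v := 729 | u := 729 | result 531449. after: p := 5 | s := 0 | (((y * x) + (-x)) <= (-(-1))): true | s := 0 | (((s * p) - abs(x)) >= (p * y)): true | s := -3 | v := 1 | v := -3 | iter i=-1: | v := 9 | iter i=0: | v := -27 | iter i=1: | v := 81 | iter i=2: | v := -243 | iter i=3: | v := 729 | p := 729 | result 531449. Both give 531449.
Sweeping the whole domain (54 inputs) finds no disagreement.
verdict: equivalent


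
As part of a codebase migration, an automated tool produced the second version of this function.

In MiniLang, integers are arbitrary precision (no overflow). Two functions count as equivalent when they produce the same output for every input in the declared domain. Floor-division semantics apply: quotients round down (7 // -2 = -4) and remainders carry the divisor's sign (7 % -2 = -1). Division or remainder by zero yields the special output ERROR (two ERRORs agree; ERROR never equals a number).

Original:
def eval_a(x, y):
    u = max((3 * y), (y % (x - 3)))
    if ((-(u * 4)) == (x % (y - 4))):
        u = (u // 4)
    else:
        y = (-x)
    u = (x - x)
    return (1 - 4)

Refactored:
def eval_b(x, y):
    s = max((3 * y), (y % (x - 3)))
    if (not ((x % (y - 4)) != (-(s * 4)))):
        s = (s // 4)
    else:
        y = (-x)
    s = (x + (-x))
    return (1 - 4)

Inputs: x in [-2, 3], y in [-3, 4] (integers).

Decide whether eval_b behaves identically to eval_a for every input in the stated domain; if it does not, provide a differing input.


Side by side, the visible changes include: comparison usage differs; and boolean connective usage differs; and arithmetic usage differs; and local variable names differ.
Spot check at x=0, y=-2 — eval_a: u := -2 | ((-(u * 4)) == (x % (y - 4))): false | y := 0 | u := 0 | result -3. eval_b: s := -2 | (not ((x % (y - 4)) != (-(s * 4)))): false | y := 0 | s := 0 | result -3. Both give -3.
Every one of the 48 inputs gives matching results.
verdict: equivalent


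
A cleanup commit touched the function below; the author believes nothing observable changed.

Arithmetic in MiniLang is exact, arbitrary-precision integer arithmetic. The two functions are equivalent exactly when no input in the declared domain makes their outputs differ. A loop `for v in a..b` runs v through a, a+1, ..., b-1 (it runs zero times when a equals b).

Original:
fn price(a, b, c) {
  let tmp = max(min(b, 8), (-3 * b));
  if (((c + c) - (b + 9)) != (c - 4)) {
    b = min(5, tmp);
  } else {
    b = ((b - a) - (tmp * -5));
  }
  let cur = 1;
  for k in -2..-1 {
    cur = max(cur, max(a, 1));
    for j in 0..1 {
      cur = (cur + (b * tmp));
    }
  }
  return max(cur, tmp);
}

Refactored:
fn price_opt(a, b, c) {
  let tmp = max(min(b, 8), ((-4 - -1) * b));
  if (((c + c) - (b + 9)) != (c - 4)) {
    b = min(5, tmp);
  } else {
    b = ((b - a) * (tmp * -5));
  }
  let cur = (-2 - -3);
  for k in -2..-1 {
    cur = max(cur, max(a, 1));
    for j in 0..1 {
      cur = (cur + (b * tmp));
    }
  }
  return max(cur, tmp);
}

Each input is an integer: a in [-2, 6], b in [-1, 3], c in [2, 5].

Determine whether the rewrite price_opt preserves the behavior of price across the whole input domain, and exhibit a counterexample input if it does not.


Not equivalent: a=-2, b=-1, c=4 separates them (49 vs 3).
price: tmp := 3 | (((c + c) - (b + 9)) != (c - 4)): false | b := 16 | cur := 1 | iter k=-2: | cur := 1 | iter j=0: | cur := 49 | result 49
price_opt: tmp := 3 | (((c + c) - (b + 9)) != (c - 4)): false | b := -15 | cur := 1 | iter k=-2: | cur := 1 | iter j=0: | cur := -44 | result 3
verdict: not equivalent; witness: a=-2, b=-1, c=4


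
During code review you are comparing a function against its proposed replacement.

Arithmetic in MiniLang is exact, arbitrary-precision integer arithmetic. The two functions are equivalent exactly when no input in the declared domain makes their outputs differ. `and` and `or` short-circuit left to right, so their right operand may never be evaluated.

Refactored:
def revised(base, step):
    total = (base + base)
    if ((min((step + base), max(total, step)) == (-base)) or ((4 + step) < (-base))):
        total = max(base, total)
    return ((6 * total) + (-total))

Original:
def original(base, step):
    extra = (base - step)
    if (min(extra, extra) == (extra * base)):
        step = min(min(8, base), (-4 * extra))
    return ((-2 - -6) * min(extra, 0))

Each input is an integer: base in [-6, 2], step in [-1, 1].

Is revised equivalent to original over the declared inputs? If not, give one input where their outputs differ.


Run the pair on base=-6, step=-1.
original: extra becomes -5; next (min(extra, extra) == (extra * base)) evaluates to false; next final value -20
revised: total becomes -12; next ((min((step + base), max(total, step)) == (-base)) or ((4 + step) < (-base))) evaluates to true; next total becomes -6; next final value -30
-20 vs -30 — the two versions disagree here.
verdict: not equivalent; witness: base=-6, step=-1


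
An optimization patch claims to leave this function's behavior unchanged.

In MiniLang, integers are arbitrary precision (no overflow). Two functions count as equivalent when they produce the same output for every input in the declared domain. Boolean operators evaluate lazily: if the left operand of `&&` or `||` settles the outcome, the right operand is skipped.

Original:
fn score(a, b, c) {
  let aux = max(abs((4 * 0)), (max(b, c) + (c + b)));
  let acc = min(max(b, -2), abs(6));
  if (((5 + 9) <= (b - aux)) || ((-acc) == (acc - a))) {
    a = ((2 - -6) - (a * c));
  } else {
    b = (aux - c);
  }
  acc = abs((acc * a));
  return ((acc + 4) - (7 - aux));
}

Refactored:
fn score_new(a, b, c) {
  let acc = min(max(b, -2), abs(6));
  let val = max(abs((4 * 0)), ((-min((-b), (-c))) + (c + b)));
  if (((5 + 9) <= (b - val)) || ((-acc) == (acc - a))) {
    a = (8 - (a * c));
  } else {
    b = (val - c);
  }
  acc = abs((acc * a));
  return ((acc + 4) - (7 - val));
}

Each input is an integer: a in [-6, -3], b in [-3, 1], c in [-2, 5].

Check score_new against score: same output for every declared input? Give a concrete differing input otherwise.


Although constant usage differs, arithmetic usage differs, min/max/abs usage differs, local variable names differ, 160/160 inputs agree.
verdict: equivalent


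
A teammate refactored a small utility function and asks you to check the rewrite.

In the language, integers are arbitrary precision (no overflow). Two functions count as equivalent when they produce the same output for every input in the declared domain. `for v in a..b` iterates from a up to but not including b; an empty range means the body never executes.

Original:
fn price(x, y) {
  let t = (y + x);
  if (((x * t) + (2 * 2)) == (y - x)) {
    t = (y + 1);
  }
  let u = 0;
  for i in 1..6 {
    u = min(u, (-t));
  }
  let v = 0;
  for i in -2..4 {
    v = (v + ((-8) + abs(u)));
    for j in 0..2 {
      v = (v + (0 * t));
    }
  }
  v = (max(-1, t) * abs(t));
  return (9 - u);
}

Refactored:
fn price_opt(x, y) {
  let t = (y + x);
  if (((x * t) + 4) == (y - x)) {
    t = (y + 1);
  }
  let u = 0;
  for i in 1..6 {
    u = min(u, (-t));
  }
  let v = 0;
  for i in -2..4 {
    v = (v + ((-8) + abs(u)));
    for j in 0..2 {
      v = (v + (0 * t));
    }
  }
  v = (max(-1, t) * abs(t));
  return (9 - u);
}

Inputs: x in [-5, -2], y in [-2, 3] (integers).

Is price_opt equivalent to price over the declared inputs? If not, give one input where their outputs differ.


Reading the diff, among the changes: constant usage differs; arithmetic usage differs.
Tracing x=-3, y=0: price: t=-3, then (((x * t) + (2 * 2)) == (y - x)) is false, then u=0, then (i=1), then u=0, then (i=2), then u=0, then (i=3), then u=0, then (i=4), then u=0, then (i=5), then u=0, then v=0, then (i=-2), then v=-8, then (j=0), then v=-8, then (j=1), then v=-8, then (i=-1), then v=-16, then (j=0), then v=-16, then (j=1), then v=-16, then (i=0), then v=-24, then (j=0), then v=-24, then (j=1), then v=-24, then (i=1), then v=-32, then (j=0), then v=-32, then (j=1), then v=-32, then (i=2), then v=-40, then (j=0), then v=-40, then (j=1), then v=-40, then (i=3), then v=-48, then (j=0), then v=-48, then (j=1), then v=-48, then v=-3, then returns 9 | price_opt: t=-3, then (((x * t) + 4) == (y - x)) is false, then u=0, then (i=1), then u=0, then (i=2), then u=0, then (i=3), then u=0, then (i=4), then u=0, then (i=5), then u=0, then v=0, then (i=-2), then v=-8, then (j=0), then v=-8, then (j=1), then v=-8, then (i=-1), then v=-16, then (j=0), then v=-16, then (j=1), then v=-16, then (i=0), then v=-24, then (j=0), then v=-24, then (j=1), then v=-24, then (i=1), then v=-32, then (j=0), then v=-32, then (j=1), then v=-32, then (i=2), then v=-40, then (j=0), then v=-40, then (j=1), then v=-40, then (i=3), then v=-48, then (j=0), then v=-48, then (j=1), then v=-48, then v=-3, then returns 9 — matching result 9.
An exhaustive pass over the 24 declared inputs shows identical outputs.
verdict: equivalent


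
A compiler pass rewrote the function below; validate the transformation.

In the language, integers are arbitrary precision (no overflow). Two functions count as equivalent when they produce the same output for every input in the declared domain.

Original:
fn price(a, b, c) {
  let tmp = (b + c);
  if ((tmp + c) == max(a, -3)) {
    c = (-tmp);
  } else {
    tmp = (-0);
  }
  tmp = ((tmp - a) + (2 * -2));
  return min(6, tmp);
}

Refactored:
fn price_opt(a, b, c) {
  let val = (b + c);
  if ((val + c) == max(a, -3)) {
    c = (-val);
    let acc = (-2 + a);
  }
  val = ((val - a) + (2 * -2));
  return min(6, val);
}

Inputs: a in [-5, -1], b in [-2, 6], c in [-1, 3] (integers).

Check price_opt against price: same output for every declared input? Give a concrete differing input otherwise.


On input a=-5, b=-2, c=-1, price returns 1 while price_opt returns -2.
verdict: not equivalent; witness: a=-5, b=-2, c=-1


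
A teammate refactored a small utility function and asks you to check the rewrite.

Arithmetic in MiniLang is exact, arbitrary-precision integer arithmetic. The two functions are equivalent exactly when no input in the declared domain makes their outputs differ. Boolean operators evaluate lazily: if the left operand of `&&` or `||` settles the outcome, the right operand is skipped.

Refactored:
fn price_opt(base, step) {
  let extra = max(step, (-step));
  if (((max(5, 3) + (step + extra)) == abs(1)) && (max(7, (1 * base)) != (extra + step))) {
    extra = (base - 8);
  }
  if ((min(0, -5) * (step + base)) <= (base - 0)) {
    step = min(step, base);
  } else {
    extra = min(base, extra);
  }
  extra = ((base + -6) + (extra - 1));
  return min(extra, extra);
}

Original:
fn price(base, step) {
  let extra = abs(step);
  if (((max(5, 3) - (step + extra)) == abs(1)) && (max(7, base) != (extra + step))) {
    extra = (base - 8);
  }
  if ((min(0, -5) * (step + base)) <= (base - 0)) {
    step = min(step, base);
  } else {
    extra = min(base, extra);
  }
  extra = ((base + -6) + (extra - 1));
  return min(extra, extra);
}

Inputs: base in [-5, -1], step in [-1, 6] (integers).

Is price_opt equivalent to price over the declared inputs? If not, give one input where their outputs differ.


There is a counterexample at base=-5, step=2: -25 on one side, -17 on the other.
price: extra := 2 | (((max(5, 3) - (step + extra)) == abs(1)) && (max(7, base) != (extra + step))): true | extra := -13 | ((min(0, -5) * (step + base)) <= (base - 0)): false | extra := -13 | extra := -25 | result -25
price_opt: extra := 2 | (((max(5, 3) + (step + extra)) == abs(1)) && (max(7, (1 * base)) != (extra + step))): false | ((min(0, -5) * (step + base)) <= (base - 0)): false | extra := -5 | extra := -17 | result -17
verdict: not equivalent; witness: base=-5, step=2
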